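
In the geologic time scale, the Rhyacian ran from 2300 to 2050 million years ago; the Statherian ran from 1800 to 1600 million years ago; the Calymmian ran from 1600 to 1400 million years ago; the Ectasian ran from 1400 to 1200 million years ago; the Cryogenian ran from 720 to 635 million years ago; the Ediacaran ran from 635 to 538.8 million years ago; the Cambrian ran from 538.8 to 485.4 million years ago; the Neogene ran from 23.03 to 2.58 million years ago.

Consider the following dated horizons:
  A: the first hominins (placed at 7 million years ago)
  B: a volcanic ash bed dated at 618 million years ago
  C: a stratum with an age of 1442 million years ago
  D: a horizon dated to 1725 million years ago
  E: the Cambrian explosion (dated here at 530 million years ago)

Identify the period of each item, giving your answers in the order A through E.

Match each age against the start–end ranges in the excerpt: A = 7 Ma → Neogene (23.03–2.58); B = 618 Ma → Ediacaran (635–538.8); C = 1442 Ma → Calymmian (1600–1400); D = 1725 Ma → Statherian (1800–1600); E = 530 Ma → Cambrian (538.8–485.4).

A — Neogene; B — Ediacaran; C — Calymmian; D — Statherian; E — Cambrian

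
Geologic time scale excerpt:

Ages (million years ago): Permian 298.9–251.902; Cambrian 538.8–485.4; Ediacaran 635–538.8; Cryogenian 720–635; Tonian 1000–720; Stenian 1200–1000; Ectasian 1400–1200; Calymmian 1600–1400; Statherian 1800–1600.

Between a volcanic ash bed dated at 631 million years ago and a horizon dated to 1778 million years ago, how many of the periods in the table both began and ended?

1778 Ma sits inside the Statherian (1800–1600) and 631 Ma inside the Ediacaran (635–538.8); neither of those is wholly between the two dates.
The listed periods lying completely between them are Calymmian, Ectasian, Stenian, Tonian, Cryogenian — 5 in all.

5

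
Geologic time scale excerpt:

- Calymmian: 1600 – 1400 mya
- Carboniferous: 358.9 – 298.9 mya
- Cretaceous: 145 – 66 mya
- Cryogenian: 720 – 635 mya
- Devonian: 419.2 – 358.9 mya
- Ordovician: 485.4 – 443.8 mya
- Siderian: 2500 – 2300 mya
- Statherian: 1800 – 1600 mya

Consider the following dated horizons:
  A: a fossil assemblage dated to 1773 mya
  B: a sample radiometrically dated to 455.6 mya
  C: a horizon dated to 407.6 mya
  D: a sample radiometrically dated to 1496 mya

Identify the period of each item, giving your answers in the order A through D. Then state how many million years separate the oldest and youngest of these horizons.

Match each age against the start–end ranges in the excerpt: A = 1773 Ma → Statherian (1800–1600); B = 455.6 Ma → Ordovician (485.4–443.8); C = 407.6 Ma → Devonian (419.2–358.9); D = 1496 Ma → Calymmian (1600–1400).
The largest age is 1773 Ma and the smallest is 407.6 Ma; their difference is 1365.4 Myr.

A — Statherian; B — Ordovician; C — Devonian; D — Calymmian; span 1365.4 million years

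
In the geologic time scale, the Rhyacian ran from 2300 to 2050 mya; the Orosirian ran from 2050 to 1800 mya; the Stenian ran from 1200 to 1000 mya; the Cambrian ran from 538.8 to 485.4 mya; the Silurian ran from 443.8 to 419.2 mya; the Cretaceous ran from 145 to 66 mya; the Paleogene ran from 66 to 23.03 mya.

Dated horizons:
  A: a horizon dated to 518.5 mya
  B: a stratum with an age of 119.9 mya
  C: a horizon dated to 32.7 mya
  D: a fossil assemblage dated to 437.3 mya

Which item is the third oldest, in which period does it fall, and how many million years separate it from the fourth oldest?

Larger Ma means older, so oldest first: A 518.5 > D 437.3 > B 119.9 > C 32.7.
Counting 3 along gives B (119.9 Ma); the excerpt puts that inside the Cretaceous, 145–66 Ma.
Next in line is C (32.7 Ma), and 119.9 − 32.7 = 87.2 Myr.

B, in the Cretaceous; 87.2 million years to C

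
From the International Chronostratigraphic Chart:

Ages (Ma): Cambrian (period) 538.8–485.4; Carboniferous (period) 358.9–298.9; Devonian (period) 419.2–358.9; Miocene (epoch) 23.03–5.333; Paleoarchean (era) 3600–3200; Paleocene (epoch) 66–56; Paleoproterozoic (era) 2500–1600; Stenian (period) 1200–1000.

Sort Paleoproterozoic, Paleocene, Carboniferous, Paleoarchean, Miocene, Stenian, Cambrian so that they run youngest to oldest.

Read off each span (Ma): Paleoproterozoic 2500–1600; Paleocene 66–56; Carboniferous 358.9–298.9; Paleoarchean 3600–3200; Miocene 23.03–5.333; Stenian 1200–1000; Cambrian 538.8–485.4.
Larger Ma is older, so oldest→youngest is Paleoarchean, Paleoproterozoic, Stenian, Cambrian, Carboniferous, Paleocene, Miocene; reverse it for youngest→oldest.

Miocene, Paleocene, Carboniferous, Cambrian, Stenian, Paleoproterozoic, Paleoarchean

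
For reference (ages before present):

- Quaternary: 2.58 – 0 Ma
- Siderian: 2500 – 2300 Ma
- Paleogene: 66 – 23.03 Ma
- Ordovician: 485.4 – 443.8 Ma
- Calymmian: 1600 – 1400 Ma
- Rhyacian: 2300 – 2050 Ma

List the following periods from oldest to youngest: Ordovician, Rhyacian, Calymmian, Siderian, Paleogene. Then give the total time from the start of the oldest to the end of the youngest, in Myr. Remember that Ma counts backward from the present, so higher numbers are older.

Start ages (Ma): Siderian 2500, Rhyacian 2300, Calymmian 1600, Ordovician 485.4, Paleogene 66.
Ordered oldest to youngest: Siderian, Rhyacian, Calymmian, Ordovician, Paleogene.
Span = 2500 − 23.03 = 2476.97 Myr.

Siderian → Rhyacian → Calymmian → Ordovician → Paleogene; total span 2476.97 Myr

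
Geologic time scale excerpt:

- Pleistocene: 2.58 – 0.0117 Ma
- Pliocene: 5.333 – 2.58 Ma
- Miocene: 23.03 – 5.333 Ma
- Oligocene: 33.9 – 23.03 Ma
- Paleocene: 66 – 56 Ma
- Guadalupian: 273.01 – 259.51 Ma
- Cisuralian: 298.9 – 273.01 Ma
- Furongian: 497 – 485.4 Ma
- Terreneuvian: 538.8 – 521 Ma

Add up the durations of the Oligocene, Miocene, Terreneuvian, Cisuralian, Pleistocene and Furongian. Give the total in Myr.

86.4253 million years

Duration is start − end for each: (33.9 − 23.03) + (23.03 − 5.333) + (538.8 − 521) + (298.9 − 273.01) + (2.58 − 0.0117) + (497 − 485.4).
That is 10.87 + 17.697 + 17.8 + 25.89 + 2.5683 + 11.6, which totals 86.4253 million years.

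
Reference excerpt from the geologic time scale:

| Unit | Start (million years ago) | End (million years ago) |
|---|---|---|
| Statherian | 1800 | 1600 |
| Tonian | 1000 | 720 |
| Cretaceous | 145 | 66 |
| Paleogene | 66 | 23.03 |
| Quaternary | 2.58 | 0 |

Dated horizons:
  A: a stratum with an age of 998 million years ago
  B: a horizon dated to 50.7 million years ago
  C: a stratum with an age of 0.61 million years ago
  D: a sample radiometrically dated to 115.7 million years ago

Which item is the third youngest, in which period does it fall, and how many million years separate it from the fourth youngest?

Sorted youngest-first by Ma: C (0.61), B (50.7), D (115.7), A (998).
The third youngest is D at 115.7 Ma, which lies in 145–66 Ma: the Cretaceous.
The fourth youngest is A at 998 Ma; separation = |115.7 − 998| = 882.3 Myr.

D, in the Cretaceous; 882.3 million years to A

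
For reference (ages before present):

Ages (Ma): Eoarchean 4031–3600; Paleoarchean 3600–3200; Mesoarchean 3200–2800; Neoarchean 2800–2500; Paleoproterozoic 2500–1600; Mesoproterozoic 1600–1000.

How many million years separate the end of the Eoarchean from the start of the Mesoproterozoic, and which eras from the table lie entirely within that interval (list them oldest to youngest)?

2000 million years; Paleoarchean, Mesoarchean, Neoarchean, Paleoproterozoic

End of Eoarchean = 3600 Ma; start of Mesoproterozoic = 1600 Ma.
Gap = 3600 − 1600 = 2000 Myr.
Eras wholly inside 3600–1600 Ma: Paleoarchean (3600–3200), Mesoarchean (3200–2800), Neoarchean (2800–2500), Paleoproterozoic (2500–1600).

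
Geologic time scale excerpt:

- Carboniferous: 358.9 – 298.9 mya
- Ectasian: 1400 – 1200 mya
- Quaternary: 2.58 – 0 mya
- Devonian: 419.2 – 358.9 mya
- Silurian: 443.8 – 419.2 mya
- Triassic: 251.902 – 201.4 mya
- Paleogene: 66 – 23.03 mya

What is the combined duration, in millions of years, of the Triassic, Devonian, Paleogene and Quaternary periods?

156.352 million years

Each duration: Triassic = 50.502; Devonian = 60.3; Paleogene = 42.97; Quaternary = 2.58.
Sum: 50.502 + 60.3 + 42.97 + 2.58 = 156.352 Myr.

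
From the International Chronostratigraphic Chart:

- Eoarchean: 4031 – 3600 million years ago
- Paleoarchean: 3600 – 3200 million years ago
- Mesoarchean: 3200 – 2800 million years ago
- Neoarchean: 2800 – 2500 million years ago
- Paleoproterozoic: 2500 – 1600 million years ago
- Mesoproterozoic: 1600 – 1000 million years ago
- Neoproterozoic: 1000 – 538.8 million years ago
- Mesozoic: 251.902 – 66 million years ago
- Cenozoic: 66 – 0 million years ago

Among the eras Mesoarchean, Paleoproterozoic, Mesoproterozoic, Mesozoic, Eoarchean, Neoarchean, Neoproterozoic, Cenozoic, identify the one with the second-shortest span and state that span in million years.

Mesozoic, 185.902 million years

Start − end for each: Mesoarchean 3200 − 2800 = 400; Paleoproterozoic 2500 − 1600 = 900; Mesoproterozoic 1600 − 1000 = 600; Mesozoic 251.902 − 66 = 185.902; Eoarchean 4031 − 3600 = 431; Neoarchean 2800 − 2500 = 300; Neoproterozoic 1000 − 538.8 = 461.2; Cenozoic 66 − 0 = 66.
Ranking these from shortest: Cenozoic < Mesozoic < Neoarchean < Mesoarchean < Eoarchean < Neoproterozoic < Mesoproterozoic < Paleoproterozoic.
Position 2 in that ranking is Mesozoic, which lasted 185.902 Myr.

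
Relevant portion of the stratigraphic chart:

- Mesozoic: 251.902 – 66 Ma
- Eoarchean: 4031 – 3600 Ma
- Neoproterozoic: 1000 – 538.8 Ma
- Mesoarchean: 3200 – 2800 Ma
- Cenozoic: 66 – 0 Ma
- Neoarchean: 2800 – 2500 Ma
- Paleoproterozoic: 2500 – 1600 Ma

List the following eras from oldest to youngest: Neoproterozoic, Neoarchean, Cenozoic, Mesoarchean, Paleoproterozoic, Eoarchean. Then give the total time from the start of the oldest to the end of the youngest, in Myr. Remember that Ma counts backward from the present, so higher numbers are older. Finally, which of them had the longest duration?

Start ages (Ma): Eoarchean 4031, Mesoarchean 3200, Neoarchean 2800, Paleoproterozoic 2500, Neoproterozoic 1000, Cenozoic 66.
Ordered oldest to youngest: Eoarchean, Mesoarchean, Neoarchean, Paleoproterozoic, Neoproterozoic, Cenozoic.
Span = 4031 − 0 = 4031 Myr.
Durations: Neoarchean 300, Eoarchean 431, Paleoproterozoic 900, Cenozoic 66, Neoproterozoic 461.2, Mesoarchean 400 → longest is Paleoproterozoic (900 Myr).

Eoarchean, Mesoarchean, Neoarchean, Paleoproterozoic, Neoproterozoic, Cenozoic; total span 4031 Myr; longest is Paleoproterozoic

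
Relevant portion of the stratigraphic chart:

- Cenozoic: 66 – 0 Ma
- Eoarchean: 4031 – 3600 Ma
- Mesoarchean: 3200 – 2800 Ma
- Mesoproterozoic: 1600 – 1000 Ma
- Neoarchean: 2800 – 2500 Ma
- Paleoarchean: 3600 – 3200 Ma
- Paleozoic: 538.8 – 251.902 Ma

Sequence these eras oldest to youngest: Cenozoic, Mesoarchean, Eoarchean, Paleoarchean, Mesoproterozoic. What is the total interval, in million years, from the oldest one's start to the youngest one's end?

From the excerpt: Cenozoic 66–0; Mesoarchean 3200–2800; Eoarchean 4031–3600; Paleoarchean 3600–3200; Mesoproterozoic 1600–1000 (Ma).
Larger Ma is earlier, so the oldest is Eoarchean and the youngest is Cenozoic; oldest to youngest: Eoarchean, Paleoarchean, Mesoarchean, Mesoproterozoic, Cenozoic.
Oldest start 4031 minus youngest end 0 gives 4031 Myr overall.

Eoarchean, Paleoarchean, Mesoarchean, Mesoproterozoic, Cenozoic; total span 4031 Myr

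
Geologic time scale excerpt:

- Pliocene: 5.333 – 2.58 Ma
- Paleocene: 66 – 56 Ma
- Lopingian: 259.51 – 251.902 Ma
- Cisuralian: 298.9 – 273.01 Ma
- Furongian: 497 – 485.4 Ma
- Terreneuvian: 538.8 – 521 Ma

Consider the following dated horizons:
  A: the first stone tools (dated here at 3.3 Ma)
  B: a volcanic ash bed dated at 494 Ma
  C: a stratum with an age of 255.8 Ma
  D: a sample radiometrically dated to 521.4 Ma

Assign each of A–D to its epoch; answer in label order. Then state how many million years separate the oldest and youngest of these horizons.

A — Pliocene; B — Furongian; C — Lopingian; D — Terreneuvian; span 518.1 million years

Match each age against the start–end ranges in the excerpt: A = 3.3 Ma → Pliocene (5.333–2.58); B = 494 Ma → Furongian (497–485.4); C = 255.8 Ma → Lopingian (259.51–251.902); D = 521.4 Ma → Terreneuvian (538.8–521).
The largest age is 521.4 Ma and the smallest is 3.3 Ma; their difference is 518.1 Myr.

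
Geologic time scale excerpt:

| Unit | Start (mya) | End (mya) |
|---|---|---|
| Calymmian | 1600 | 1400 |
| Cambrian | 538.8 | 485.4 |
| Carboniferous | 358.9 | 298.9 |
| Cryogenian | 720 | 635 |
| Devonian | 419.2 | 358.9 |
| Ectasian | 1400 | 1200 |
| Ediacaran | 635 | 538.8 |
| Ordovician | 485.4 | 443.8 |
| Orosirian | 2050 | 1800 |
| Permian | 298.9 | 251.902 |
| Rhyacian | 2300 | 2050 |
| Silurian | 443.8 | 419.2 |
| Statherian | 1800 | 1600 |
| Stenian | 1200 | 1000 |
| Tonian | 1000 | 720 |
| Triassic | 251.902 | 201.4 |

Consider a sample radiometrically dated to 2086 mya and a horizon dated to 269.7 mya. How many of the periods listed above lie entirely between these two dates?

2086 Ma sits inside the Rhyacian (2300–2050) and 269.7 Ma inside the Permian (298.9–251.902); neither of those is wholly between the two dates.
The listed periods lying completely between them are Orosirian, Statherian, Calymmian, Ectasian, Stenian, Tonian, Cryogenian, Ediacaran, Cambrian, Ordovician, Silurian, Devonian, Carboniferous — 13 in all.

13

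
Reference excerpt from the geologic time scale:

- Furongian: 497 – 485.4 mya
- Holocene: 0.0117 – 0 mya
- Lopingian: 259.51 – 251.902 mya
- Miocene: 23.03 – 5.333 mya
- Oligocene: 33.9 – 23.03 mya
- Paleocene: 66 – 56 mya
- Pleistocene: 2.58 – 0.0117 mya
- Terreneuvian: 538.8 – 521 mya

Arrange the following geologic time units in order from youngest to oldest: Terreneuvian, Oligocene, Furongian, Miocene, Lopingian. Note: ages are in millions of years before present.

Miocene, then Oligocene, then Lopingian, then Furongian, then Terreneuvian

Sorting by start age (ascending Ma, since larger Ma = older): Miocene began 23.03, Oligocene began 33.9, Lopingian began 259.51, Furongian began 497, Terreneuvian began 538.8.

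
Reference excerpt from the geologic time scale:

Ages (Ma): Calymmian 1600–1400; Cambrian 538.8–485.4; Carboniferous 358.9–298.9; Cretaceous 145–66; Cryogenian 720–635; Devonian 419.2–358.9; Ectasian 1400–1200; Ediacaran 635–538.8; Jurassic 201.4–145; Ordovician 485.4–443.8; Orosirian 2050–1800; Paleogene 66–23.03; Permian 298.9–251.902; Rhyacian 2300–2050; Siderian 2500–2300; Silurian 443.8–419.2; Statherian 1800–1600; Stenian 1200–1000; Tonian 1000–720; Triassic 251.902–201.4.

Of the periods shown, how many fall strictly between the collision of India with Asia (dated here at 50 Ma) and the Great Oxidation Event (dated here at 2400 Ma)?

2400 Ma sits inside the Siderian (2500–2300) and 50 Ma inside the Paleogene (66–23.03); neither of those is wholly between the two dates.
The listed periods lying completely between them are Rhyacian, Orosirian, Statherian, Calymmian, Ectasian, Stenian, Tonian, Cryogenian, Ediacaran, Cambrian, Ordovician, Silurian, Devonian, Carboniferous, Permian, Triassic, Jurassic, Cretaceous — 18 in all.

18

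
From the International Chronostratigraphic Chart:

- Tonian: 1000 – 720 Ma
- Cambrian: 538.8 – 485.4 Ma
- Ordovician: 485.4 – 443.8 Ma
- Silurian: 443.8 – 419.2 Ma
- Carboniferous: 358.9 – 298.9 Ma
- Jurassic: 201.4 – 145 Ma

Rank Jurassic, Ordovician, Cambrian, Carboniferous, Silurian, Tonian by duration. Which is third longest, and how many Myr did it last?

Jurassic, 56.4 million years

Durations: Jurassic 56.4; Ordovician 41.6; Cambrian 53.4; Carboniferous 60; Silurian 24.6; Tonian 280 Myr.
Sorted longest-first: Tonian (280), Carboniferous (60), Jurassic (56.4), Cambrian (53.4), Ordovician (41.6), Silurian (24.6).
The third longest is Jurassic at 56.4 Myr.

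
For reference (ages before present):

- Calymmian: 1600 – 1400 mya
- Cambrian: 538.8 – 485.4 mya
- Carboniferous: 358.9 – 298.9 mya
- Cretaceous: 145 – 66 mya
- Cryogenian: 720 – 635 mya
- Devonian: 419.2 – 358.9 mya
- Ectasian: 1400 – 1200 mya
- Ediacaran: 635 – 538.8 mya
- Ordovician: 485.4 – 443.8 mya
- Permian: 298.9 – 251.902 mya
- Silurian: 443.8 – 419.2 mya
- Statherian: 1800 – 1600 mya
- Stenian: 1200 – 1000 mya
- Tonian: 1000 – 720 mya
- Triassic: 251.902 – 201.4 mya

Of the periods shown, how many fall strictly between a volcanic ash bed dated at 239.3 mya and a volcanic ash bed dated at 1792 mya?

1792 Ma sits inside the Statherian (1800–1600) and 239.3 Ma inside the Triassic (251.902–201.4); neither of those is wholly between the two dates.
The listed periods lying completely between them are Calymmian, Ectasian, Stenian, Tonian, Cryogenian, Ediacaran, Cambrian, Ordovician, Silurian, Devonian, Carboniferous, Permian — 12 in all.

12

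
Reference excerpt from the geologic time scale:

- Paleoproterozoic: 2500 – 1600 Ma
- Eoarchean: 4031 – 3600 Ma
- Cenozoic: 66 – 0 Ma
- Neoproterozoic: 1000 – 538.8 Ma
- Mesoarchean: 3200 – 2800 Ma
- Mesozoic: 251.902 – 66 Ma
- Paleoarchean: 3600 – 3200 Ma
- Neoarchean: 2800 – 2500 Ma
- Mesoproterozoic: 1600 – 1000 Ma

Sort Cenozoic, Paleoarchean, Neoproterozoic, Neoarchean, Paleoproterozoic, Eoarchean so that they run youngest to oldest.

Sorting by start age (ascending Ma, since larger Ma = older): Cenozoic began 66, Neoproterozoic began 1000, Paleoproterozoic began 2500, Neoarchean began 2800, Paleoarchean began 3600, Eoarchean began 4031.

Cenozoic, Neoproterozoic, Paleoproterozoic, Neoarchean, Paleoarchean, Eoarchean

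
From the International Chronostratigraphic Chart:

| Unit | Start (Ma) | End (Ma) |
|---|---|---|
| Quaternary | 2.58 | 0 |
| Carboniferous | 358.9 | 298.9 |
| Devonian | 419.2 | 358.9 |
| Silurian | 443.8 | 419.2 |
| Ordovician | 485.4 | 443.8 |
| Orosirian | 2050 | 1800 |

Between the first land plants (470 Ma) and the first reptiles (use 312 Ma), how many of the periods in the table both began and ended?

2

The older date is 470 Ma and the younger is 312 Ma.
Periods with start < 470 and end > 312 Ma: Silurian (443.8–419.2), Devonian (419.2–358.9).
That is 2 complete periods.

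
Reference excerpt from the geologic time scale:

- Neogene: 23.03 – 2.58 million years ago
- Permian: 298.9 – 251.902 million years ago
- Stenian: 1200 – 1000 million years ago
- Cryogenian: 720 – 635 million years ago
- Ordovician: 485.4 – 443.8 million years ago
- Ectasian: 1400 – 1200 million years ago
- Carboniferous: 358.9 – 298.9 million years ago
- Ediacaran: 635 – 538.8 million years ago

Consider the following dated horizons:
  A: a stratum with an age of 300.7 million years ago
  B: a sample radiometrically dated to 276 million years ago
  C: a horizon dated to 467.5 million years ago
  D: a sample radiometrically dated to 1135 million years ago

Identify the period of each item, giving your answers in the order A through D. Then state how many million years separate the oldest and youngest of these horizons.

A — Carboniferous; B — Permian; C — Ordovician; D — Stenian; span 859 million years

A: 300.7 Ma lies in 358.9–298.9 Ma, so Carboniferous.
B: 276 Ma lies in 298.9–251.902 Ma, so Permian.
C: 467.5 Ma lies in 485.4–443.8 Ma, so Ordovician.
D: 1135 Ma lies in 1200–1000 Ma, so Stenian.
Oldest = 1135 Ma, youngest = 276 Ma → span 859 Myr.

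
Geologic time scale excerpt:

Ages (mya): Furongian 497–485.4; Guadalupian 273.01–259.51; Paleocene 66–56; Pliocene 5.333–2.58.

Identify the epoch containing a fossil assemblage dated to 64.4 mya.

Paleocene

64.4 Ma lies between 66 and 56 Ma, so it falls in the Paleocene.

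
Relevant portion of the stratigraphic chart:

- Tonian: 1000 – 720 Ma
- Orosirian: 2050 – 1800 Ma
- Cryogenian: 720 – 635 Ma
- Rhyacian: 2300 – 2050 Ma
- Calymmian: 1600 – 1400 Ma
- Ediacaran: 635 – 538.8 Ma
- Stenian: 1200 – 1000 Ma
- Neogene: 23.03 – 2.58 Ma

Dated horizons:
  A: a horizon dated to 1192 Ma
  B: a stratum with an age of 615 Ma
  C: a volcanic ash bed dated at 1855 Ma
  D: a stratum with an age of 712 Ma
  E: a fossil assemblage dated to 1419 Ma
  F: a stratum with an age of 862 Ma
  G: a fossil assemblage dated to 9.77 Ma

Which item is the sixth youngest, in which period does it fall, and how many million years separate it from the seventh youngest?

E, in the Calymmian; 436 million years to C

Smaller Ma means younger, so youngest first: G 9.77 < B 615 < D 712 < F 862 < A 1192 < E 1419 < C 1855.
Counting 6 along gives E (1419 Ma); the excerpt puts that inside the Calymmian, 1600–1400 Ma.
Next in line is C (1855 Ma), and 1855 − 1419 = 436 Myr.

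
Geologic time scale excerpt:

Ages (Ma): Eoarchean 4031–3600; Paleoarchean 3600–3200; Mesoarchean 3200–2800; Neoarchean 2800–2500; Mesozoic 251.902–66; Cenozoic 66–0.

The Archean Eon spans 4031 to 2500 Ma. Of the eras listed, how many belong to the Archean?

Eras inside 4031–2500 Ma: Eoarchean, Paleoarchean, Mesoarchean, Neoarchean — 4 in total.

4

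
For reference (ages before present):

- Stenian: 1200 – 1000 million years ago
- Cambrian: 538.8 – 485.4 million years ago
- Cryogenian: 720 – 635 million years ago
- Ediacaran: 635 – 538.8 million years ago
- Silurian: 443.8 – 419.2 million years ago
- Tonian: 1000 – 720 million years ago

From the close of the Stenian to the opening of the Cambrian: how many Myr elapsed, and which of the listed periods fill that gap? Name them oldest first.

461.2 million years; Tonian, Cryogenian, Ediacaran

The Stenian closes at 1000 Ma and the Cambrian opens at 538.8 Ma, so the interval is 1000 − 538.8 = 461.2 Myr.
A period fits inside if it starts at or after 1000 Ma and ends at or before 538.8 Ma; oldest first that gives Tonian, Cryogenian, Ediacaran.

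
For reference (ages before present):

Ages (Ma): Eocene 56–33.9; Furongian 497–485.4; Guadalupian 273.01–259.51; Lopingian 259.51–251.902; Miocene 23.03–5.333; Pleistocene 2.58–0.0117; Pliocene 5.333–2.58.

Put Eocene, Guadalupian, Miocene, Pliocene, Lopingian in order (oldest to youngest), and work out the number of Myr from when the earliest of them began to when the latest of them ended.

Guadalupian, Lopingian, Eocene, Miocene, Pliocene; total span 270.43 Myr

Start ages (Ma): Guadalupian 273.01, Lopingian 259.51, Eocene 56, Miocene 23.03, Pliocene 5.333.
Ordered oldest to youngest: Guadalupian, Lopingian, Eocene, Miocene, Pliocene.
Span = 273.01 − 2.58 = 270.43 Myr.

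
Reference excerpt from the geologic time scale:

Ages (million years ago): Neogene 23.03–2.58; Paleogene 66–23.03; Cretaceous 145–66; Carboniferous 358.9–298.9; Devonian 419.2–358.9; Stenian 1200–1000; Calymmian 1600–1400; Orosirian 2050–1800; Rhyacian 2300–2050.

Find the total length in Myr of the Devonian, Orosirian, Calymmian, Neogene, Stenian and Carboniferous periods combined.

Each duration: Devonian = 60.3; Orosirian = 250; Calymmian = 200; Neogene = 20.45; Stenian = 200; Carboniferous = 60.
Sum: 60.3 + 250 + 200 + 20.45 + 200 + 60 = 790.75 Myr.

790.75 million years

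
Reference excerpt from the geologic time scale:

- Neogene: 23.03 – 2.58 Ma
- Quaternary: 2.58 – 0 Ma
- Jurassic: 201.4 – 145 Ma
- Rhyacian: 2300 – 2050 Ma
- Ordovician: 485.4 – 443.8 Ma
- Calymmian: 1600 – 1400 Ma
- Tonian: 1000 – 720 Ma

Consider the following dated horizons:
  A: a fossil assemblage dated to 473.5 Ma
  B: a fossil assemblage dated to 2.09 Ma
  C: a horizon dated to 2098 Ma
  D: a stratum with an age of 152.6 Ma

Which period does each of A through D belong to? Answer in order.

Match each age against the start–end ranges in the excerpt: A = 473.5 Ma → Ordovician (485.4–443.8); B = 2.09 Ma → Quaternary (2.58–0); C = 2098 Ma → Rhyacian (2300–2050); D = 152.6 Ma → Jurassic (201.4–145).

A — Ordovician; B — Quaternary; C — Rhyacian; D — Jurassic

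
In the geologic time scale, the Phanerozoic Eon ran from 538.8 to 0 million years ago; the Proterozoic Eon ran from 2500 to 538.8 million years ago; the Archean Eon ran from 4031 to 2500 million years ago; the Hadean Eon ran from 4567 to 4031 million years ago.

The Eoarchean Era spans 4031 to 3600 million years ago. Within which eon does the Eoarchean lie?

Archean

The Eoarchean (4031–3600 Ma) lies entirely within 4031–2500 Ma, the Archean Eon.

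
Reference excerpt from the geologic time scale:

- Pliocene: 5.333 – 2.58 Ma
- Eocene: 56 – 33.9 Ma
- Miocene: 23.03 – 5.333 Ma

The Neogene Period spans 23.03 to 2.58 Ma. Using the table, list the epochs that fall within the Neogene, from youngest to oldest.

Pliocene, Miocene

Epochs with both bounds inside 23.03–2.58 Ma: Pliocene (5.333–2.58), Miocene (23.03–5.333).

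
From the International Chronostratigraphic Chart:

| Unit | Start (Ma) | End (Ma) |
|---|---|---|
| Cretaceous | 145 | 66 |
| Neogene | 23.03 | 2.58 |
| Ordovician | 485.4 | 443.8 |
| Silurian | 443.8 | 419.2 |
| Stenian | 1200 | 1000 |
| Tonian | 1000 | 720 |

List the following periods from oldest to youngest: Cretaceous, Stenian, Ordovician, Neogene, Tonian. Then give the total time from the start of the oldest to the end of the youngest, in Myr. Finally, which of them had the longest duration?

Start ages (Ma): Stenian 1200, Tonian 1000, Ordovician 485.4, Cretaceous 145, Neogene 23.03.
Ordered oldest to youngest: Stenian, Tonian, Ordovician, Cretaceous, Neogene.
Span = 1200 − 2.58 = 1197.42 Myr.
Durations: Neogene 20.45, Ordovician 41.6, Cretaceous 79, Stenian 200, Tonian 280 → longest is Tonian (280 Myr).

Stenian → Tonian → Ordovician → Cretaceous → Neogene; total span 1197.42 Myr; longest is Tonian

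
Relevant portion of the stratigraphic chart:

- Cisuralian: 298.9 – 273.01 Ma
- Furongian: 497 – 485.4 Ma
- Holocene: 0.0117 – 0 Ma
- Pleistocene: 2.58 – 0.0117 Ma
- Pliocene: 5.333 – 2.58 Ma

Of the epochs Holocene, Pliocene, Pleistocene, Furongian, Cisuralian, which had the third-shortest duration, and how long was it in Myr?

Pliocene, 2.753 million years

Durations: Holocene 0.0117; Pliocene 2.753; Pleistocene 2.5683; Furongian 11.6; Cisuralian 25.89 Myr.
Sorted shortest-first: Holocene (0.0117), Pleistocene (2.5683), Pliocene (2.753), Furongian (11.6), Cisuralian (25.89).
The third shortest is Pliocene at 2.753 Myr.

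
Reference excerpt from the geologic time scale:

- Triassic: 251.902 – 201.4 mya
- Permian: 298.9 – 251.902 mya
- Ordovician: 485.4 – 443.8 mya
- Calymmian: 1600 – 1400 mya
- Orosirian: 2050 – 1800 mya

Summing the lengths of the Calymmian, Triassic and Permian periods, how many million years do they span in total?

297.5 million years

Each duration: Calymmian = 200; Triassic = 50.502; Permian = 46.998.
Sum: 200 + 50.502 + 46.998 = 297.5 Myr.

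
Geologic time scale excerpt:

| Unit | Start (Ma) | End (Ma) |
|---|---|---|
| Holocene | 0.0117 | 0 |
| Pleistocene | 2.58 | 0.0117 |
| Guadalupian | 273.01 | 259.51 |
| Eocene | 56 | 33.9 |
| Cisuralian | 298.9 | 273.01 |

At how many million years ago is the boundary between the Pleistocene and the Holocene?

The Pleistocene ends and the Holocene begins at 0.0117 Ma.

0.0117 Ma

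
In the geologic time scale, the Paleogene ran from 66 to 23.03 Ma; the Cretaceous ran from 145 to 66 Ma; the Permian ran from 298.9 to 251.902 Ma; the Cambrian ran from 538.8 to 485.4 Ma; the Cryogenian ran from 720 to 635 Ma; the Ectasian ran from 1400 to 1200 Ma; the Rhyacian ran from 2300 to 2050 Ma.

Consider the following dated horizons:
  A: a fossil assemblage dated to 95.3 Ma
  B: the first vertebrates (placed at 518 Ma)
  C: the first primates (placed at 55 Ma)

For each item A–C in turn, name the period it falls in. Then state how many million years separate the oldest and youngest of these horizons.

A — Cretaceous; B — Cambrian; C — Paleogene; span 463 million years

Match each age against the start–end ranges in the excerpt: A = 95.3 Ma → Cretaceous (145–66); B = 518 Ma → Cambrian (538.8–485.4); C = 55 Ma → Paleogene (66–23.03).
The largest age is 518 Ma and the smallest is 55 Ma; their difference is 463 Myr.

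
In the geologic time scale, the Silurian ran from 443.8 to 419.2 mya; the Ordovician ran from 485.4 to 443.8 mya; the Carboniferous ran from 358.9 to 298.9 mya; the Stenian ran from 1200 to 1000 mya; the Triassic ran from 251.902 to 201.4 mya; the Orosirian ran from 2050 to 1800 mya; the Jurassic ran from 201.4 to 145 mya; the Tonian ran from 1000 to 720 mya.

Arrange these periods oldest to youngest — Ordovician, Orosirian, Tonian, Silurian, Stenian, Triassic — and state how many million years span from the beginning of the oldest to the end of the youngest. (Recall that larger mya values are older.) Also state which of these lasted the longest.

Orosirian, Stenian, Tonian, Ordovician, Silurian, Triassic; total span 1848.6 Myr; longest is Tonian

Start ages (Ma): Orosirian 2050, Stenian 1200, Tonian 1000, Ordovician 485.4, Silurian 443.8, Triassic 251.902.
Ordered oldest to youngest: Orosirian, Stenian, Tonian, Ordovician, Silurian, Triassic.
Span = 2050 − 201.4 = 1848.6 Myr.
Durations: Triassic 50.502, Ordovician 41.6, Orosirian 250, Tonian 280, Silurian 24.6, Stenian 200 → longest is Tonian (280 Myr).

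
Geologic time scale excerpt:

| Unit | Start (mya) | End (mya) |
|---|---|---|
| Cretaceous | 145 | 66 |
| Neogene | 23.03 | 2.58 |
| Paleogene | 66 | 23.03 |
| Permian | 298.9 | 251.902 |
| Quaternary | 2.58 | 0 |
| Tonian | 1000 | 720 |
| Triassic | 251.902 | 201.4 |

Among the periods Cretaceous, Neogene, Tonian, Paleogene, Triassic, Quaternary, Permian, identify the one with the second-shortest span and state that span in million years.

Neogene, 20.45 million years

Start − end for each: Cretaceous 145 − 66 = 79; Neogene 23.03 − 2.58 = 20.45; Tonian 1000 − 720 = 280; Paleogene 66 − 23.03 = 42.97; Triassic 251.902 − 201.4 = 50.502; Quaternary 2.58 − 0 = 2.58; Permian 298.9 − 251.902 = 46.998.
Ranking these from shortest: Quaternary < Neogene < Paleogene < Permian < Triassic < Cretaceous < Tonian.
Position 2 in that ranking is Neogene, which lasted 20.45 Myr.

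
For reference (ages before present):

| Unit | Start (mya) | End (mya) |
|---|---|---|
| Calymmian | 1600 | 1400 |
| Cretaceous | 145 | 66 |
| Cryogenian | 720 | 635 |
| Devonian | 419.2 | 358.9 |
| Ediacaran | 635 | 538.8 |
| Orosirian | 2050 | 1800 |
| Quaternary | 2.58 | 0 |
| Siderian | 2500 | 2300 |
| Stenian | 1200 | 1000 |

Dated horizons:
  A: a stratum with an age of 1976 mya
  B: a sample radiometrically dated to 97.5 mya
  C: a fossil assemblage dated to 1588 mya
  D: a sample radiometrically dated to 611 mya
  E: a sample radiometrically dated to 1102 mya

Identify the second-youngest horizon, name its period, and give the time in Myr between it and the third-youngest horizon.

Smaller Ma means younger, so youngest first: B 97.5 < D 611 < E 1102 < C 1588 < A 1976.
Counting 2 along gives D (611 Ma); the excerpt puts that inside the Ediacaran, 635–538.8 Ma.
Next in line is E (1102 Ma), and 1102 − 611 = 491 Myr.

D, in the Ediacaran; 491 million years to E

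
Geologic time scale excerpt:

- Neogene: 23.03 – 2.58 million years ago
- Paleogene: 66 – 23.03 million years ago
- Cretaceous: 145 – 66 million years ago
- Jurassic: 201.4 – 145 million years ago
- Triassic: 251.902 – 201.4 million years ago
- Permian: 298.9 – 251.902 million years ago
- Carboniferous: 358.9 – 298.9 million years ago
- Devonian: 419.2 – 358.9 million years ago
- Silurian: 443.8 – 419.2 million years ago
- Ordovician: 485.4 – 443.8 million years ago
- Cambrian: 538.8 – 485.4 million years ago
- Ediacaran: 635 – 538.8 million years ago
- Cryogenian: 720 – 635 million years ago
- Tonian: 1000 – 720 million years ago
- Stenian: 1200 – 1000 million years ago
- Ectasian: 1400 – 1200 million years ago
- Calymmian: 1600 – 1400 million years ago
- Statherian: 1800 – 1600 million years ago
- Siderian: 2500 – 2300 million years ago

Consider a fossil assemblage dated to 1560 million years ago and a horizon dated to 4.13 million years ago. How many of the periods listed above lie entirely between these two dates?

The older date is 1560 Ma and the younger is 4.13 Ma.
Periods with start < 1560 and end > 4.13 Ma: Ectasian (1400–1200), Stenian (1200–1000), Tonian (1000–720), Cryogenian (720–635), Ediacaran (635–538.8), Cambrian (538.8–485.4), Ordovician (485.4–443.8), Silurian (443.8–419.2), Devonian (419.2–358.9), Carboniferous (358.9–298.9), Permian (298.9–251.902), Triassic (251.902–201.4), Jurassic (201.4–145), Cretaceous (145–66), Paleogene (66–23.03).
That is 15 complete periods.

15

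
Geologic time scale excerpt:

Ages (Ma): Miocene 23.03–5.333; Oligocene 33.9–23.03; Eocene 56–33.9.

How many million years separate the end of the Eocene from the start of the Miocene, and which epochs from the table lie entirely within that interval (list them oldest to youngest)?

10.87 million years; Oligocene

The Eocene closes at 33.9 Ma and the Miocene opens at 23.03 Ma, so the interval is 33.9 − 23.03 = 10.87 Myr.
An epoch fits inside if it starts at or after 33.9 Ma and ends at or before 23.03 Ma; oldest first that gives Oligocene.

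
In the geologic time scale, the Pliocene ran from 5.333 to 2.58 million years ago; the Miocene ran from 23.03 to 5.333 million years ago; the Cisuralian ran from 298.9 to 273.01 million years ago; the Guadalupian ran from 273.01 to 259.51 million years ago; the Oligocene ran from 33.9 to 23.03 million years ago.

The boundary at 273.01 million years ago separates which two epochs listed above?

Cisuralian and Guadalupian

The Cisuralian ends at 273.01 million years ago and the Guadalupian begins at 273.01 million years ago, so they share that boundary.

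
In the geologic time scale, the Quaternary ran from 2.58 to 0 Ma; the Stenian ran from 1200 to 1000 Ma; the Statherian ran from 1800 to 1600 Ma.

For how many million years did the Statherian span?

200 million years

1800 − 1600 = 200 million years.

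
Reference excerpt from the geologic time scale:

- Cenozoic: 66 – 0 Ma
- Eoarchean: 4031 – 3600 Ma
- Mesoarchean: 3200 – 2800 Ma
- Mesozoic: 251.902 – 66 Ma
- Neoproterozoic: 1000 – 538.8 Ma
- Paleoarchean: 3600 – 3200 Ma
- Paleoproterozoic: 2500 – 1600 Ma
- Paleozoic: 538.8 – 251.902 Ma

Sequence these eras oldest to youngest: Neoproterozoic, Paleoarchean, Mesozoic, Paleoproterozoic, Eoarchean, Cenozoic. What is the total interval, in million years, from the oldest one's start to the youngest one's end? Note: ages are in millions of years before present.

From the excerpt: Neoproterozoic 1000–538.8; Paleoarchean 3600–3200; Mesozoic 251.902–66; Paleoproterozoic 2500–1600; Eoarchean 4031–3600; Cenozoic 66–0 (Ma).
Larger Ma is earlier, so the oldest is Eoarchean and the youngest is Cenozoic; oldest to youngest: Eoarchean, Paleoarchean, Paleoproterozoic, Neoproterozoic, Mesozoic, Cenozoic.
Oldest start 4031 minus youngest end 0 gives 4031 Myr overall.

Eoarchean → Paleoarchean → Paleoproterozoic → Neoproterozoic → Mesozoic → Cenozoic; total span 4031 Myr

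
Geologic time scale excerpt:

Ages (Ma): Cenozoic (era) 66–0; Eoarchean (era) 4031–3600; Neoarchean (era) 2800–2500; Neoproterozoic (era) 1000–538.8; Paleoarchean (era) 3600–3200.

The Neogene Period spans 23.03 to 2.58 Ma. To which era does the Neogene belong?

Cenozoic

The Neogene (23.03–2.58 Ma) lies entirely within 66–0 Ma, the Cenozoic Era.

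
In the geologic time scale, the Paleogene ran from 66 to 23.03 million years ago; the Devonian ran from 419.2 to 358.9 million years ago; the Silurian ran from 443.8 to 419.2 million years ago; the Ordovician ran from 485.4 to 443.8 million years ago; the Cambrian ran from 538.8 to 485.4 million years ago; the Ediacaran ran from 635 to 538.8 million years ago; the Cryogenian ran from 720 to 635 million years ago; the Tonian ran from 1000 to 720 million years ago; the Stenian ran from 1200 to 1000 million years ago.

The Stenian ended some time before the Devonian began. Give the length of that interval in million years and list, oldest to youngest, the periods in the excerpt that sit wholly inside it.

End of Stenian = 1000 Ma; start of Devonian = 419.2 Ma.
Gap = 1000 − 419.2 = 580.8 Myr.
Periods wholly inside 1000–419.2 Ma: Tonian (1000–720), Cryogenian (720–635), Ediacaran (635–538.8), Cambrian (538.8–485.4), Ordovician (485.4–443.8), Silurian (443.8–419.2).

580.8 million years; Tonian, Cryogenian, Ediacaran, Cambrian, Ordovician, Silurian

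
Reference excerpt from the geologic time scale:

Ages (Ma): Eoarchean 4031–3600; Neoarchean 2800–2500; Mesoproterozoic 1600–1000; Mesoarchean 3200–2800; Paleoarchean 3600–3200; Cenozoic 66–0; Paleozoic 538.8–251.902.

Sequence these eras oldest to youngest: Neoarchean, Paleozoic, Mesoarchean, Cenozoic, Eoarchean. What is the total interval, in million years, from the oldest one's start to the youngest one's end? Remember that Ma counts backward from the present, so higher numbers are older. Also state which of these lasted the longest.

From the excerpt: Neoarchean 2800–2500; Paleozoic 538.8–251.902; Mesoarchean 3200–2800; Cenozoic 66–0; Eoarchean 4031–3600 (Ma).
Larger Ma is earlier, so the oldest is Eoarchean and the youngest is Cenozoic; oldest to youngest: Eoarchean, Mesoarchean, Neoarchean, Paleozoic, Cenozoic.
Oldest start 4031 minus youngest end 0 gives 4031 Myr overall.
Individual lengths (start − end): Paleozoic 286.898; Mesoarchean 400; Neoarchean 300; Cenozoic 66; Eoarchean 431. The largest is Eoarchean at 431 Myr.

Eoarchean → Mesoarchean → Neoarchean → Paleozoic → Cenozoic; total span 4031 Myr; longest is Eoarchean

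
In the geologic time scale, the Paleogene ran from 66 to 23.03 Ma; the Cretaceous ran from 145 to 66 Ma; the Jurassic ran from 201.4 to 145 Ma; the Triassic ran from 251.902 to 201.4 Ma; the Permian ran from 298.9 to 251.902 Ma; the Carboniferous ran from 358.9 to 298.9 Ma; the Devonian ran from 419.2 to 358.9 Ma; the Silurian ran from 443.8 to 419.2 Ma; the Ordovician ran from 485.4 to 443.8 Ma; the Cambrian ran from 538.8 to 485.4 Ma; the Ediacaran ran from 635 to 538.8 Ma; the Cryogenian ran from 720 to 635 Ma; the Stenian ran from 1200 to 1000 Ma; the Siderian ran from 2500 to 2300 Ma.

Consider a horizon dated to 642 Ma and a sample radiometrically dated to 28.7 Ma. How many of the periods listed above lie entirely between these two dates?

642 Ma sits inside the Cryogenian (720–635) and 28.7 Ma inside the Paleogene (66–23.03); neither of those is wholly between the two dates.
The listed periods lying completely between them are Ediacaran, Cambrian, Ordovician, Silurian, Devonian, Carboniferous, Permian, Triassic, Jurassic, Cretaceous — 10 in all.

10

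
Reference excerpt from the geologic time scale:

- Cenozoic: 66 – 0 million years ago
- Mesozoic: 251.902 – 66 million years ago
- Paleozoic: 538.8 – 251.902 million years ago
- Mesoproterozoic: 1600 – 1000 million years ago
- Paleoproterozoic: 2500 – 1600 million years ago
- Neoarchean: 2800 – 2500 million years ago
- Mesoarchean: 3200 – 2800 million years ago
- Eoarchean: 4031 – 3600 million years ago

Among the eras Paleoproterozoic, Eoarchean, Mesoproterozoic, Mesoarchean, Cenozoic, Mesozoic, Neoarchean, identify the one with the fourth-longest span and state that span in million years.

Start − end for each: Paleoproterozoic 2500 − 1600 = 900; Eoarchean 4031 − 3600 = 431; Mesoproterozoic 1600 − 1000 = 600; Mesoarchean 3200 − 2800 = 400; Cenozoic 66 − 0 = 66; Mesozoic 251.902 − 66 = 185.902; Neoarchean 2800 − 2500 = 300.
Ranking these from longest: Paleoproterozoic > Mesoproterozoic > Eoarchean > Mesoarchean > Neoarchean > Mesozoic > Cenozoic.
Position 4 in that ranking is Mesoarchean, which lasted 400 Myr.

Mesoarchean, 400 million years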